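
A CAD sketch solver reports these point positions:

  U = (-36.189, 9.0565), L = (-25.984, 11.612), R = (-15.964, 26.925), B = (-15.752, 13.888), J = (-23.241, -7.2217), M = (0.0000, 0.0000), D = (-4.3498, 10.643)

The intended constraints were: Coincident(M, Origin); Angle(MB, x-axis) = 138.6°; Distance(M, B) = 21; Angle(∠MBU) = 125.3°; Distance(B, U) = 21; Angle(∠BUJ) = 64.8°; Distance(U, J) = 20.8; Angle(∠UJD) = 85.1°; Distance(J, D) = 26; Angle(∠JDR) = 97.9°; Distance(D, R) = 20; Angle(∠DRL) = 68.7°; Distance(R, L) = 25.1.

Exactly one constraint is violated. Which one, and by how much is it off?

Distance(R, L) = 25.1 — off by 6.80.

M = (0.00, 0.00) ✓; MB at 138.6° ✓; |MB| = 21.00 ✓; ∠MBU = 125.3° ✓; |BU| = 21.00 ✓; ∠BUJ = 64.80° ✓; |UJ| = 20.80 ✓; ∠UJD = 85.10° ✓; |JD| = 26.00 ✓; ∠JDR = 97.90° ✓; |DR| = 20.00 ✓; ∠DRL = 68.70° ✓; |RL| = 18.30 ✗.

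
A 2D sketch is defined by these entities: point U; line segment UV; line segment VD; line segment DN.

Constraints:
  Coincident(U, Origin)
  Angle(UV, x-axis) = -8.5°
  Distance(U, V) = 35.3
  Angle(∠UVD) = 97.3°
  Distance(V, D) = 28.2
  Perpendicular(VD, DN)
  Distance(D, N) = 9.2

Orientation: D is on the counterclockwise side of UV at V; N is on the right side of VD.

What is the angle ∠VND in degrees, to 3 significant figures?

71.9°

U is at the origin; UV runs at -8.5° with length 35.3, so V = 35.3·(cos -8.5°, sin -8.5°) = (34.9, -5.22). ∠UVD = 97.3°, so VD runs at -8.5° + (180° − 97.3°) = 74.2° from the x-axis; with |VD| = 28.2, D = V + 28.2·(cos 74.2°, sin 74.2°) = (42.6, 21.9). The perpendicularity gives DN at right angles to VD; with |DN| = 9.2 on the right of VD, N = D + 9.2·(0.962, -0.272) = (51.4, 19.4). Then cos ∠VND = NV·ND / (|NV||ND|), giving 71.9°.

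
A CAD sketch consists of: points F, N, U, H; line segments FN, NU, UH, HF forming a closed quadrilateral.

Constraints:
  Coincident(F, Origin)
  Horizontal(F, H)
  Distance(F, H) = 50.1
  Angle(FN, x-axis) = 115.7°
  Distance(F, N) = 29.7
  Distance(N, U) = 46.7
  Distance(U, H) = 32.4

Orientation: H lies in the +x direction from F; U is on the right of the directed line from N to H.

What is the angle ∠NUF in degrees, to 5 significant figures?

25.096°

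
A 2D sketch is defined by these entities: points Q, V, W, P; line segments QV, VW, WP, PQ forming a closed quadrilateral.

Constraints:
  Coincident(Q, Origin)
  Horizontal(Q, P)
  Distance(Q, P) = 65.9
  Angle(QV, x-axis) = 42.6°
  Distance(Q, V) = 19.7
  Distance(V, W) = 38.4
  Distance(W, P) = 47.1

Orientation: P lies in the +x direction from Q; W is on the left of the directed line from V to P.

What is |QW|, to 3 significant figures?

58.1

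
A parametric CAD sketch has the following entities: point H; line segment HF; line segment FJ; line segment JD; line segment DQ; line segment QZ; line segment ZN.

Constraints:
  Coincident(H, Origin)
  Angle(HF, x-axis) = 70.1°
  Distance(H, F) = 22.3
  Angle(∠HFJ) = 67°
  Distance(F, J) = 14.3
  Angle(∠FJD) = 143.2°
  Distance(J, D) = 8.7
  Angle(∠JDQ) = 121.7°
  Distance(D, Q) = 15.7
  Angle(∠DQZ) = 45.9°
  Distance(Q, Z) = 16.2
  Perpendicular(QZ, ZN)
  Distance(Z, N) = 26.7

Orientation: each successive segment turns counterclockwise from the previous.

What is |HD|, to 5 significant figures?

19.803

H is at the origin; HF runs at 70.1° with length 22.3, so F = (7.5905, 20.968). ∠HFJ = 67.0° gives FJ at -176.90° from the x-axis; with |FJ| = 14.3, J = (-6.6886, 20.195). ∠FJD = 143.2° gives JD at -140.10° from the x-axis; with |JD| = 8.7, D = (-13.363, 14.614). Then |HD| = |D − H| = 19.803.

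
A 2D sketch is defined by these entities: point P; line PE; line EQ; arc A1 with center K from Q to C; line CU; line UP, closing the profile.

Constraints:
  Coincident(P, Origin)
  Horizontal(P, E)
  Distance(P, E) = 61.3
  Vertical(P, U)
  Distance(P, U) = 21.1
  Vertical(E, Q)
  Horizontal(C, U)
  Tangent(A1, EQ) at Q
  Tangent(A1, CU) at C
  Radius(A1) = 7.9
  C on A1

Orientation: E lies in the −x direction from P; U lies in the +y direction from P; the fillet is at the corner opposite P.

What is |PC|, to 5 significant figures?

57.418

The virtual corner opposite P is at (-61.300, 21.100). Since A1 is tangent to EQ there, KQ ⟂ EQ and tangency of A1 to CU means the radius KC is perpendicular to CU, with radius 7.9, so the center K sits 7.9 in from both sides at K = (-53.400, 13.200). That places the tangent points at Q = (-61.300, 13.200) on EQ and C = (-53.400, 21.100) on CU. Then |PC| = |C − P| = 57.418.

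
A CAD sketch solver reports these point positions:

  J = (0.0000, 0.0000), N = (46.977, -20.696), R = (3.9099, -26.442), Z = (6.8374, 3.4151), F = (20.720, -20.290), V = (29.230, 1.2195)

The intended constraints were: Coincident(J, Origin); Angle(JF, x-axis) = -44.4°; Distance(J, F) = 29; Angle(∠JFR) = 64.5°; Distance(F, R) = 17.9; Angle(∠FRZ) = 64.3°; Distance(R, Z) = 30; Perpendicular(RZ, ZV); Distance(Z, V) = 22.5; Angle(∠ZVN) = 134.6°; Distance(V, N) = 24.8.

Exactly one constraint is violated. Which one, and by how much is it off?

Distance(V, N) = 24.8 — off by 3.40.

J = (0.00, 0.00) ✓; JF at -44.40° ✓; |JF| = 29.00 ✓; ∠JFR = 64.50° ✓; |FR| = 17.90 ✓; ∠FRZ = 64.30° ✓; |RZ| = 30.00 ✓; ∠(RZ, ZV) = 90.00° ✓; |ZV| = 22.50 ✓; ∠ZVN = 134.6° ✓; |VN| = 28.20 ✗.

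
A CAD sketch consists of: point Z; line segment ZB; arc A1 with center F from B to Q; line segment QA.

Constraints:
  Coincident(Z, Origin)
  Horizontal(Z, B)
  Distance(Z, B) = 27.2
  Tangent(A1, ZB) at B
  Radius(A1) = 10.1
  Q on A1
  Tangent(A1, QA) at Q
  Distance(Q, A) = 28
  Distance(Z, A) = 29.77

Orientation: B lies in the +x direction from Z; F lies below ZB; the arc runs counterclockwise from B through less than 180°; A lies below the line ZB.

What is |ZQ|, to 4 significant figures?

19.12

Z is at the origin; ZB is horizontal with |ZB| = 27.2 and B on the +x side, so B = (27.20, 0.000). Tangency of A1 to ZB means the radius FB is perpendicular to ZB, so F = B + (0, -10.1) = (27.20, -10.10). Since FQ ⟂ QA (tangency), |FA| = √(10.1² + 28.0²) = 29.77 regardless of where Q sits on A1. So A lies on both circle(Z, 29.77) and circle(F, 29.77); the below-ZB intersection is A = (4.556, -29.42). Q is the foot of the tangent from A: Q = (18.43, -5.097).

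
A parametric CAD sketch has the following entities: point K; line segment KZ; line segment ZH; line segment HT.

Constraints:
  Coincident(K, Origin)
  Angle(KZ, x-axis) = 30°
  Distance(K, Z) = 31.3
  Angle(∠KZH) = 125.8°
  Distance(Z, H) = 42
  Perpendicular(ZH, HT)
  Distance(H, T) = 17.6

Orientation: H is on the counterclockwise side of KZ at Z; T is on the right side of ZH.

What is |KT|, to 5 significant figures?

74.061

∠KZH = 125.8°, so ZH runs at 30.0° + (180° − 125.8°) = 84.200° from the x-axis; with |ZH| = 42.0, H = Z + 42.0·(cos 84.200°, sin 84.200°) = (31.351, 57.435). ZH ⟂ HT; with |HT| = 17.6 on the right of ZH, T = H + 17.6·(0.99488, -0.10106) = (48.861, 55.656). Then |KT| = |T − K| = 74.061.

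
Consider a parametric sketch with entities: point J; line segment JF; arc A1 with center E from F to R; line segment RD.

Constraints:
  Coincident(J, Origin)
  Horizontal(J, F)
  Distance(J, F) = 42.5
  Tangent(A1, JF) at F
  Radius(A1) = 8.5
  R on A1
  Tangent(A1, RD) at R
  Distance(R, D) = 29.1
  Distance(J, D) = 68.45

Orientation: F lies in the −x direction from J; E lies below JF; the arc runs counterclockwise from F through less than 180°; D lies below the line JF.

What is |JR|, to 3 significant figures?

50.9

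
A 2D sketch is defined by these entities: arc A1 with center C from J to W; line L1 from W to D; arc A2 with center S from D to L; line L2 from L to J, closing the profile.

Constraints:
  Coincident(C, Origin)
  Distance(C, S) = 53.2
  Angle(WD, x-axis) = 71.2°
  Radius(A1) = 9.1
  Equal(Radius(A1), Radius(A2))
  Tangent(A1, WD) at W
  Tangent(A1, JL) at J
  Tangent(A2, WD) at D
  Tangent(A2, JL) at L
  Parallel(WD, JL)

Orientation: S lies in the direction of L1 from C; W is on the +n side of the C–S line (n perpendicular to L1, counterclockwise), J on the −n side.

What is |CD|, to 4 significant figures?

53.97

Tangency of A1 to both parallel lines with radius 9.1 puts W and J at C ± 9.1·n: W = (-8.615, 2.933), J = (8.615, -2.933). Equal radii place D and L the same way about S: D = S + 9.1·n = (8.530, 53.29), L = S − 9.1·n = (25.76, 47.43). Then |CD| = |D − C| = 53.97.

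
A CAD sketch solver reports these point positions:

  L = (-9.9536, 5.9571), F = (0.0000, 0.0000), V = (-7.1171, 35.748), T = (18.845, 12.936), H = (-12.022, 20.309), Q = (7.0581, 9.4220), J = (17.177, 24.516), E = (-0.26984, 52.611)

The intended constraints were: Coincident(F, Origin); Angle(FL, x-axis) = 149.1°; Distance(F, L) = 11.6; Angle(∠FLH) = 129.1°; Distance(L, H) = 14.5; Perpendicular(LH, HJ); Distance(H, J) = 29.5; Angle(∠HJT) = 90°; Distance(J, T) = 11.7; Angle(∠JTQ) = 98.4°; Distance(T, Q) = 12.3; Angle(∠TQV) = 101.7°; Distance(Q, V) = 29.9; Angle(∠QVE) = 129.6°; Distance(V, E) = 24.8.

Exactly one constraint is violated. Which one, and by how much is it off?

Distance(V, E) = 24.8 — off by 6.60.

F = (0.00, 0.00) ✓; FL at 149.1° ✓; |FL| = 11.60 ✓; ∠FLH = 129.1° ✓; |LH| = 14.50 ✓; ∠(LH, HJ) = 90.00° ✓; |HJ| = 29.50 ✓; ∠HJT = 90.00° ✓; |JT| = 11.70 ✓; ∠JTQ = 98.40° ✓; |TQ| = 12.30 ✓; ∠TQV = 101.7° ✓; |QV| = 29.90 ✓; ∠QVE = 129.6° ✓; |VE| = 18.20 ✗.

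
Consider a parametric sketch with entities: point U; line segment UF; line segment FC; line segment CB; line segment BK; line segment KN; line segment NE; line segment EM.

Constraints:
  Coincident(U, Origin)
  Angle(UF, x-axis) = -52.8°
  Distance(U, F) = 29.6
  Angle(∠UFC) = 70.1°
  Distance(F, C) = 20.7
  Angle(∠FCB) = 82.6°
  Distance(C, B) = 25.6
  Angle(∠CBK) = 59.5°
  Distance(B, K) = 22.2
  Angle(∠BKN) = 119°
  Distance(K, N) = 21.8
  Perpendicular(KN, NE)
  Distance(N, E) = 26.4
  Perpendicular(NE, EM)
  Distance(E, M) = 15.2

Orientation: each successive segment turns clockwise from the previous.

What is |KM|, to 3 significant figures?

27.2

U is at the origin; UF runs at -52.8° with length 29.6, so F = (17.9, -23.6). ∠UFC = 70.1° gives FC at -163° from the x-axis; with |FC| = 20.7, C = (-1.87, -29.7). ∠FCB = 82.6° gives CB at 99.9° from the x-axis; with |CB| = 25.6, B = (-6.27, -4.51). ∠CBK = 59.5° gives BK at -20.6° from the x-axis; with |BK| = 22.2, K = (14.5, -12.3). ∠BKN = 119.0° gives KN at -81.6° from the x-axis; with |KN| = 21.8, N = (17.7, -33.9). KN ⟂ NE, so NE runs at -172°; with |NE| = 26.4, E = (-8.42, -37.7). NE ⟂ EM, so EM runs at 98.4°; with |EM| = 15.2, M = (-10.6, -22.7). Then |KM| = |M − K| = 27.2.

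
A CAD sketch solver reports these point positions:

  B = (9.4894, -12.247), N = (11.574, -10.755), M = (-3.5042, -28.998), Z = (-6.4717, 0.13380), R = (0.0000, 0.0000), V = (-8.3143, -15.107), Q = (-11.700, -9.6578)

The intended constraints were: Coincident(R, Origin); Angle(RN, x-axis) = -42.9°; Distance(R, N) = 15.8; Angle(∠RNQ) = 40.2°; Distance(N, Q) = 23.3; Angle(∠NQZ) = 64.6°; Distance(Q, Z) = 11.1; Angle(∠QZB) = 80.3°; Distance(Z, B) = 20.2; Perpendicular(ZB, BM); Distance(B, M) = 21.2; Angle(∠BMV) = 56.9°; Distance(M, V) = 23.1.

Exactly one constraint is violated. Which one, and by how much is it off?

Distance(M, V) = 23.1 — off by 8.40.

R = (0.00, 0.00) ✓; RN at -42.90° ✓; |RN| = 15.80 ✓; ∠RNQ = 40.20° ✓; |NQ| = 23.30 ✓; ∠NQZ = 64.60° ✓; |QZ| = 11.10 ✓; ∠QZB = 80.30° ✓; |ZB| = 20.20 ✓; ∠(ZB, BM) = 90.00° ✓; |BM| = 21.20 ✓; ∠BMV = 56.90° ✓; |MV| = 14.70 ✗.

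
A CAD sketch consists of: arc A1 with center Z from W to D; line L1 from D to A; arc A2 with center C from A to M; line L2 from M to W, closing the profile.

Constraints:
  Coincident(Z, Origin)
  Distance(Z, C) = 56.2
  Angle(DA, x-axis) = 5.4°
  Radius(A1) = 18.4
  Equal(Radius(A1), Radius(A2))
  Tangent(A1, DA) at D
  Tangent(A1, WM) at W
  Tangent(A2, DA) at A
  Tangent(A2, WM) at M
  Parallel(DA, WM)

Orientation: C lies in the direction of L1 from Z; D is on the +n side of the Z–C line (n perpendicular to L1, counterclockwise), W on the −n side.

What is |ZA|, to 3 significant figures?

59.1

Tangency of A1 to both parallel lines with radius 18.4 puts D and W at Z ± 18.4·n: D = (-1.73, 18.3), W = (1.73, -18.3). Equal radii place A and M the same way about C: A = C + 18.4·n = (54.2, 23.6), M = C − 18.4·n = (57.7, -13.0). Then |ZA| = |A − Z| = 59.1.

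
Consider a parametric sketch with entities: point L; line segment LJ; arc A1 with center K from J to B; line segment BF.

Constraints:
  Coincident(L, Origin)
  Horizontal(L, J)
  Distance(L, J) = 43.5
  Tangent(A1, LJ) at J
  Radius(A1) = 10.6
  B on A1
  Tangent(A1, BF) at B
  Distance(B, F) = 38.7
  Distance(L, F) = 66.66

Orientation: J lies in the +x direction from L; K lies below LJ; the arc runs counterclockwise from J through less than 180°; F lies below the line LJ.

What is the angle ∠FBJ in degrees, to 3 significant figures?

128°

Checks: |KB| = 10.60 ✓; ∠(KB, BF) = 90.00° ✓; |BF| = 38.70 ✓; |LF| = 66.66 ✓.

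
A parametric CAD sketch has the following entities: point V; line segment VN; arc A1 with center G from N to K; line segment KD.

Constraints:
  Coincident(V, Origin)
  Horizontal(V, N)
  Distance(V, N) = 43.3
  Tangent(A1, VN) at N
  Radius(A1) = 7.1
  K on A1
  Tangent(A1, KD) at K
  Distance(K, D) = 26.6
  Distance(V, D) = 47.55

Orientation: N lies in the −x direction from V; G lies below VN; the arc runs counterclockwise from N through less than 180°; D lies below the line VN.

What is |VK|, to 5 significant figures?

50.402

Checks: |VN| = 43.30 ✓; |GK| = 7.100 ✓; ∠(GK, KD) = 90.00° ✓; |KD| = 26.60 ✓; |VD| = 47.55 ✓.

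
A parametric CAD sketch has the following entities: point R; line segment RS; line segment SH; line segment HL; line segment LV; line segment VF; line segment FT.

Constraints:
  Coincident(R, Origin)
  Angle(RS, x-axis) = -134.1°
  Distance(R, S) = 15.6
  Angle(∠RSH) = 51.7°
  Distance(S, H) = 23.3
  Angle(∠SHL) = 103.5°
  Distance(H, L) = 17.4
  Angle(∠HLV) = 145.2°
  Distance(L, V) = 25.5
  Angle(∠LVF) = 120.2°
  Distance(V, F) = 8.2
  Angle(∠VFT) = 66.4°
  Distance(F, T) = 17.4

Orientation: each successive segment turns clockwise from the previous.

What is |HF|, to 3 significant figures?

44.0

R is at the origin; RS runs at -134.1° with length 15.6, so S = (-10.9, -11.2). ∠RSH = 51.7° gives SH at 97.6° from the x-axis; with |SH| = 23.3, H = (-13.9, 11.9). ∠SHL = 103.5° gives HL at 21.1° from the x-axis; with |HL| = 17.4, L = (2.30, 18.2). ∠HLV = 145.2° gives LV at -13.7° from the x-axis; with |LV| = 25.5, V = (27.1, 12.1). ∠LVF = 120.2° gives VF at -73.5° from the x-axis; with |VF| = 8.2, F = (29.4, 4.25). Then |HF| = |F − H| = 44.0.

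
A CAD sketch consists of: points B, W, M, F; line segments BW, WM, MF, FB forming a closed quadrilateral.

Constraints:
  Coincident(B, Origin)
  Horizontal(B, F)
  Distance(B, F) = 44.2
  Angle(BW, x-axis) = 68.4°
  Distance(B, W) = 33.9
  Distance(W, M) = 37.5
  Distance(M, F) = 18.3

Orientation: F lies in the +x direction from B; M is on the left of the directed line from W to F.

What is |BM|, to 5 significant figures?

50.762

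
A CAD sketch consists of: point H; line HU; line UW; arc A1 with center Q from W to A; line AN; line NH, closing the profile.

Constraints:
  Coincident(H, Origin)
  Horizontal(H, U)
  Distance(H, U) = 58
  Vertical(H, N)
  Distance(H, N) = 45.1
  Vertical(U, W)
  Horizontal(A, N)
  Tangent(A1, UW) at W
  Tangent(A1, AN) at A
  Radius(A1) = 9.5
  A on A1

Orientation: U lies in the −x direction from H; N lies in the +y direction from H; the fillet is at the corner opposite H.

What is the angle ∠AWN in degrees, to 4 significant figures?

35.70°

H is at the origin; H and U share the same y with |HU| = 58.0 and U on the −x side, so U = (-58.00, 0.000). HN is vertical with |HN| = 45.1 and N on the +y side, so N = (0.000, 45.10). The virtual corner opposite H is at (-58.00, 45.10). Tangency of A1 to UW means the radius QW is perpendicular to UW and since A1 is tangent to AN there, QA ⟂ AN, with radius 9.5, so the center Q sits 9.5 in from both sides at Q = (-48.50, 35.60). That places the tangent points at W = (-58.00, 35.60) on UW and A = (-48.50, 45.10) on AN. Then cos ∠AWN = WA·WN / (|WA||WN|), giving 35.70°.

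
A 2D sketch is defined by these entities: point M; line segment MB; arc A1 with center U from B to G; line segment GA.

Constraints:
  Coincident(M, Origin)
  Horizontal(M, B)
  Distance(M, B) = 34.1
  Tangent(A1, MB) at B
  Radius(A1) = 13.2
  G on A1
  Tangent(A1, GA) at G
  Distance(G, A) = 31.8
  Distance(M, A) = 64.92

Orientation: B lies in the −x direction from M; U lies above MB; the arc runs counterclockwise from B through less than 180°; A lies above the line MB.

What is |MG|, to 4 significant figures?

33.16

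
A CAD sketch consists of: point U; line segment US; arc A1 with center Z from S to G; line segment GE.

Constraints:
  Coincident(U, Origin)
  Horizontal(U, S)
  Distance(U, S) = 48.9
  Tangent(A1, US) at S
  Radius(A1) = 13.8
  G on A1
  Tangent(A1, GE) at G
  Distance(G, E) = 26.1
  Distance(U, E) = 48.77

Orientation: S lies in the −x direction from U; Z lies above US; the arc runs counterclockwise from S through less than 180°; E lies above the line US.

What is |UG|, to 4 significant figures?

37.15

Checks: |ZG| = 13.80 ✓; ∠(ZG, GE) = 90.00° ✓; |GE| = 26.10 ✓; |UE| = 48.77 ✓.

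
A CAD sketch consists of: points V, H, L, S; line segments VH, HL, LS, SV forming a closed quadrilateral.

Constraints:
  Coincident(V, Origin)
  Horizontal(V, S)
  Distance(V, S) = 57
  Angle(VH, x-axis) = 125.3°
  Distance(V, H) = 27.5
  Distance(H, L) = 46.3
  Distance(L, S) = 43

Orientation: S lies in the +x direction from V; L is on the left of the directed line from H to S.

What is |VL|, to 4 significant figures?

43.96

V is at the origin; VS is horizontal with |VS| = 57.0 and S in +x, so S = (57.0, 0). VH runs at 125.3° with |VH| = 27.5, so H = (-15.89, 22.44). L is determined by |HL| = 46.3 and |LS| = 43.0 together: it lies at the intersection of circle(H, 46.3) and circle(S, 43.0). With |HS| = 76.27, the foot of the radical line on HS is 40.07 from H and the perpendicular offset is √(46.3² − 40.07²) = 23.20. Taking the left-of-HS solution: L = (29.23, 32.83).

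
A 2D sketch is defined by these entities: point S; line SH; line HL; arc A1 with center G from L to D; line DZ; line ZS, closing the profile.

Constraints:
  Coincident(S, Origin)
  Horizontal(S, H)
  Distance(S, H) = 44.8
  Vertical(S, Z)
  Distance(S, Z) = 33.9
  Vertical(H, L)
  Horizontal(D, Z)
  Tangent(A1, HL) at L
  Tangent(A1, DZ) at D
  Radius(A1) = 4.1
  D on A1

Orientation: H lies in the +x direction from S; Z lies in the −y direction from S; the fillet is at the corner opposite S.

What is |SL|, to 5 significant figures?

53.806

S is at the origin; SH is horizontal with |SH| = 44.8 and H on the +x side, so H = (44.800, 0.0000). SZ is vertical with |SZ| = 33.9 and Z on the −y side, so Z = (0.0000, -33.900). The virtual corner opposite S is at (44.800, -33.900). The tangent condition forces GL to be normal to HL and since A1 is tangent to DZ there, GD ⟂ DZ, with radius 4.1, so the center G sits 4.1 in from both sides at G = (40.700, -29.800). That places the tangent points at L = (44.800, -29.800) on HL and D = (40.700, -33.900) on DZ. Then |SL| = |L − S| = 53.806.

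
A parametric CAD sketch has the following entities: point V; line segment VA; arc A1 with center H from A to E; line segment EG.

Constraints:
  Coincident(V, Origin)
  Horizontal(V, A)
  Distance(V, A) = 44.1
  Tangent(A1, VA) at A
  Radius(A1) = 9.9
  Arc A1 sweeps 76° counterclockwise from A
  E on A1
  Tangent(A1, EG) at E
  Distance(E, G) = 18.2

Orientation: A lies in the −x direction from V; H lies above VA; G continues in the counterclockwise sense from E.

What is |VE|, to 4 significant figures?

35.30

V is at the origin; V and A share the same y with |VA| = 44.1 and A on the −x side, so A = (-44.10, 0.000). Tangency of A1 to VA means the radius HA is perpendicular to VA, so H = A + (0, 9.9) = (-44.10, 9.900). On A1, A sits at bearing -90° from H; a 76° counterclockwise sweep puts E at bearing -14°, so E = H + 9.9·(cos -14°, sin -14°) = (-34.49, 7.505). Then |VE| = |E − V| = 35.30.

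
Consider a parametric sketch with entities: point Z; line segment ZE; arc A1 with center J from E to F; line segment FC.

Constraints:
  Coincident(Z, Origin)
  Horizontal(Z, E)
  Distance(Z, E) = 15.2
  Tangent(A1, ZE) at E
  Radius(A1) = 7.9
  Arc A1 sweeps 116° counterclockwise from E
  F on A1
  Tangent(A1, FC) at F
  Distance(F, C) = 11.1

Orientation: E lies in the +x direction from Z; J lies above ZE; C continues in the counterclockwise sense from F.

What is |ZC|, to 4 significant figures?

27.56

Z is at the origin; ZE is horizontal with |ZE| = 15.2 and E on the +x side, so E = (15.20, 0.000). A1 meets ZE tangentially, so JE is at right angles to ZE, so J = E + (0, 7.9) = (15.20, 7.900). On A1, E sits at bearing -90° from J; a 116° counterclockwise sweep puts F at bearing 26°, so F = J + 7.9·(cos 26°, sin 26°) = (22.30, 11.36). Tangency of A1 to FC means the radius JF is perpendicular to FC, so FC runs along (−sin 26°, cos 26°); with |FC| = 11.1, C = (17.43, 21.34). Then |ZC| = |C − Z| = 27.56.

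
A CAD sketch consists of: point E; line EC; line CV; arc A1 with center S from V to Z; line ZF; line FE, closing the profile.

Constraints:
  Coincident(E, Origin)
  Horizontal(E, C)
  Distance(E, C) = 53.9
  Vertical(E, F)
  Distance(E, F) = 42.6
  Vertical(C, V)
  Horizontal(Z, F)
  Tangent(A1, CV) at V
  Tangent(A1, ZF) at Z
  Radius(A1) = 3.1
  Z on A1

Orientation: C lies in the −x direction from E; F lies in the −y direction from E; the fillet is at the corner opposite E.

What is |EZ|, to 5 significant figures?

66.298

E is at the origin; E and C share the same y with |EC| = 53.9 and C on the −x side, so C = (-53.900, 0.0000). EF is vertical with |EF| = 42.6 and F on the −y side, so F = (0.0000, -42.600). The virtual corner opposite E is at (-53.900, -42.600). Tangency of A1 to CV means the radius SV is perpendicular to CV and the tangent condition forces SZ to be normal to ZF, with radius 3.1, so the center S sits 3.1 in from both sides at S = (-50.800, -39.500). That places the tangent points at V = (-53.900, -39.500) on CV and Z = (-50.800, -42.600) on ZF. Then |EZ| = |Z − E| = 66.298.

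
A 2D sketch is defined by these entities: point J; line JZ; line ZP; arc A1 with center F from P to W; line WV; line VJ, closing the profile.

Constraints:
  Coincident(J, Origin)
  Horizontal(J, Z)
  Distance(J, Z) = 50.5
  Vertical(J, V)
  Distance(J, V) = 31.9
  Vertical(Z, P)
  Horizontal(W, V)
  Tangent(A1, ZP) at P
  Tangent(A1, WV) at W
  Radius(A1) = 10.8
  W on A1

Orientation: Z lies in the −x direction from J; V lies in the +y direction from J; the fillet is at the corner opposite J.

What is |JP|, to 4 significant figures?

54.73

The virtual corner opposite J is at (-50.50, 31.90). A1 meets ZP tangentially, so FP is at right angles to ZP and A1 meets WV tangentially, so FW is at right angles to WV, with radius 10.8, so the center F sits 10.8 in from both sides at F = (-39.70, 21.10). That places the tangent points at P = (-50.50, 21.10) on ZP and W = (-39.70, 31.90) on WV. Then |JP| = |P − J| = 54.73.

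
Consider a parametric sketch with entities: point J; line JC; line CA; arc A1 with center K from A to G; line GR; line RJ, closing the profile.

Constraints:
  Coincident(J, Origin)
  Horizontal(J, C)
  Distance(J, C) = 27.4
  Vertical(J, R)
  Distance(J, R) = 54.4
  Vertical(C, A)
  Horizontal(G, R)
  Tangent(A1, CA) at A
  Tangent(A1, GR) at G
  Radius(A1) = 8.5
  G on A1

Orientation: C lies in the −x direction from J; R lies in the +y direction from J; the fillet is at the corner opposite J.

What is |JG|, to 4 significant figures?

57.59

J is at the origin; JC is horizontal with |JC| = 27.4 and C on the −x side, so C = (-27.40, 0.000). J and R share the same x with |JR| = 54.4 and R on the +y side, so R = (0.000, 54.40). The virtual corner opposite J is at (-27.40, 54.40). A1 meets CA tangentially, so KA is at right angles to CA and tangency of A1 to GR means the radius KG is perpendicular to GR, with radius 8.5, so the center K sits 8.5 in from both sides at K = (-18.90, 45.90). That places the tangent points at A = (-27.40, 45.90) on CA and G = (-18.90, 54.40) on GR. Then |JG| = |G − J| = 57.59.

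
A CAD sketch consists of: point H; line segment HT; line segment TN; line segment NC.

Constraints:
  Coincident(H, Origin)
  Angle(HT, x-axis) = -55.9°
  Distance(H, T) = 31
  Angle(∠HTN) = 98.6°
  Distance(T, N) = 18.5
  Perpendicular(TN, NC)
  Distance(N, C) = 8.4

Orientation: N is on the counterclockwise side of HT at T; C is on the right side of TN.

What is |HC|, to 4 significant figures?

45.39

H is at the origin; HT runs at -55.9° with length 31.0, so T = 31.0·(cos -55.9°, sin -55.9°) = (17.38, -25.67). ∠HTN = 98.6°, so TN runs at -55.9° + (180° − 98.6°) = 25.50° from the x-axis; with |TN| = 18.5, N = T + 18.5·(cos 25.50°, sin 25.50°) = (34.08, -17.71). TN ⟂ NC; with |NC| = 8.4 on the right of TN, C = N + 8.4·(0.4305, -0.9026) = (37.69, -25.29). Then |HC| = |C − H| = 45.39.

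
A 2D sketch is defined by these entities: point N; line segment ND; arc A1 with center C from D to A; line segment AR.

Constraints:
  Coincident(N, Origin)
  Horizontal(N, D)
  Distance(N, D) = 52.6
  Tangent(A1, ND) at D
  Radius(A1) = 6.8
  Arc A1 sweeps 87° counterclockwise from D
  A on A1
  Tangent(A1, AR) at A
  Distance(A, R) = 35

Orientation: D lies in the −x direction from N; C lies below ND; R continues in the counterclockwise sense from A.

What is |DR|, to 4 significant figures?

42.28

N is at the origin; ND is horizontal with |ND| = 52.6 and D on the −x side, so D = (-52.60, 0.000). Since A1 is tangent to ND there, CD ⟂ ND, so C = D + (0, -6.8) = (-52.60, -6.800). On A1, D sits at bearing 90° from C; an 87° counterclockwise sweep puts A at bearing 177°, so A = C + 6.8·(cos 177°, sin 177°) = (-59.39, -6.444). Since A1 is tangent to AR there, CA ⟂ AR, so AR runs along (−sin 177°, cos 177°); with |AR| = 35.0, R = (-61.22, -41.40). Then |DR| = |R − D| = 42.28.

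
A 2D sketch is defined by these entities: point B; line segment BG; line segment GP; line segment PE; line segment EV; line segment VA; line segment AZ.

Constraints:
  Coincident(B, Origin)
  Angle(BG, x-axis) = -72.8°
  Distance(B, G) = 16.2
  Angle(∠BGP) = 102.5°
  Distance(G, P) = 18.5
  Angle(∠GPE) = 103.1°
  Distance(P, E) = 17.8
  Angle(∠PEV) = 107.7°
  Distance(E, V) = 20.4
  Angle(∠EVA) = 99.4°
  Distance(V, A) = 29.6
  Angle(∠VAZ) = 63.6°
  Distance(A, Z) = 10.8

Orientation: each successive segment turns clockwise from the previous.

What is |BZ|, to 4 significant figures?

13.22

B is at the origin; BG runs at -72.8° with length 16.2, so G = (4.790, -15.48). ∠BGP = 102.5° gives GP at -150.3° from the x-axis; with |GP| = 18.5, P = (-11.28, -24.64). ∠GPE = 103.1° gives PE at 132.8° from the x-axis; with |PE| = 17.8, E = (-23.37, -11.58). ∠PEV = 107.7° gives EV at 60.50° from the x-axis; with |EV| = 20.4, V = (-13.33, 6.174). ∠EVA = 99.4° gives VA at -20.10° from the x-axis; with |VA| = 29.6, A = (14.47, -3.998). ∠VAZ = 63.6° gives AZ at -136.5° from the x-axis; with |AZ| = 10.8, Z = (6.635, -11.43). Then |BZ| = |Z − B| = 13.22.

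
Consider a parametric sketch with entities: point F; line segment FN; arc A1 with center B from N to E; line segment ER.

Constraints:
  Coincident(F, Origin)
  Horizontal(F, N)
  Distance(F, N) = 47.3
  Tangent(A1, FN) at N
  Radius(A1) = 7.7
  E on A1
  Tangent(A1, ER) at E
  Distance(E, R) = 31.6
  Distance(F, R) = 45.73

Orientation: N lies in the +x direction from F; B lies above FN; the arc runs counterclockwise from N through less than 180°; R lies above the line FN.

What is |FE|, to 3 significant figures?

54.2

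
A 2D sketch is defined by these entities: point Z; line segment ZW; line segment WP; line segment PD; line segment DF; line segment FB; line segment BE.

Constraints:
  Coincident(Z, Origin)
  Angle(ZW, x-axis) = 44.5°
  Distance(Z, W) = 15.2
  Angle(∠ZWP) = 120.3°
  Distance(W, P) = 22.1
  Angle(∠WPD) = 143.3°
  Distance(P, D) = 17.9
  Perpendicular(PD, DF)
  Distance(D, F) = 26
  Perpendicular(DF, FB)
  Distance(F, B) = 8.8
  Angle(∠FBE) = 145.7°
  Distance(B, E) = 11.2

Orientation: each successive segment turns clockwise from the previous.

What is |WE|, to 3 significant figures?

18.7

DF is perpendicular to FB, so FB runs at 128°; with |FB| = 8.8, B = (17.3, -18.3). ∠FBE = 145.7° gives BE at 93.8° from the x-axis; with |BE| = 11.2, E = (16.6, -7.17). Then |WE| = |E − W| = 18.7.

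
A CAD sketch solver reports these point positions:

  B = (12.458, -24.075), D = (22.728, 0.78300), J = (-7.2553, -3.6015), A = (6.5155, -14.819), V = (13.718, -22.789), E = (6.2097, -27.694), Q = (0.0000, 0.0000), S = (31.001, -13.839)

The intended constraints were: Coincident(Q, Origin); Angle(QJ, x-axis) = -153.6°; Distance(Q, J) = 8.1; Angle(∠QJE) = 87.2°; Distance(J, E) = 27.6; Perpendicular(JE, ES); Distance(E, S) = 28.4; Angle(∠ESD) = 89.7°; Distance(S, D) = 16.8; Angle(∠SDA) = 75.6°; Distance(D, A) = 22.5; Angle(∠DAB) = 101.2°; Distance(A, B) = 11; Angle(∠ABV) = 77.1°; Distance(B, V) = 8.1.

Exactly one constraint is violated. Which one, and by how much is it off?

Distance(B, V) = 8.1 — off by 6.30.

Q = (0.00, 0.00) ✓; QJ at -153.6° ✓; |QJ| = 8.100 ✓; ∠QJE = 87.20° ✓; |JE| = 27.60 ✓; ∠(JE, ES) = 90.00° ✓; |ES| = 28.40 ✓; ∠ESD = 89.70° ✓; |SD| = 16.80 ✓; ∠SDA = 75.60° ✓; |DA| = 22.50 ✓; ∠DAB = 101.2° ✓; |AB| = 11.00 ✓; ∠ABV = 77.12° ✓; |BV| = 1.800 ✗.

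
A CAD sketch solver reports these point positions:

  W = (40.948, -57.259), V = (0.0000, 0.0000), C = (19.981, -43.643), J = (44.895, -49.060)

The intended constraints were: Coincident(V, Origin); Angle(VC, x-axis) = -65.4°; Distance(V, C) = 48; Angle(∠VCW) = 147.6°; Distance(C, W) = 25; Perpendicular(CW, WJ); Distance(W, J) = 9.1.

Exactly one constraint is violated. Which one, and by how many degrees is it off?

Perpendicular(CW, WJ) — off by 7.29°.

V = (0.00, 0.00) ✓; VC at -65.40° ✓; |VC| = 48.00 ✓; ∠VCW = 147.6° ✓; |CW| = 25.00 ✓; ∠(CW, WJ) = 97.29° ✗; |WJ| = 9.100 ✓.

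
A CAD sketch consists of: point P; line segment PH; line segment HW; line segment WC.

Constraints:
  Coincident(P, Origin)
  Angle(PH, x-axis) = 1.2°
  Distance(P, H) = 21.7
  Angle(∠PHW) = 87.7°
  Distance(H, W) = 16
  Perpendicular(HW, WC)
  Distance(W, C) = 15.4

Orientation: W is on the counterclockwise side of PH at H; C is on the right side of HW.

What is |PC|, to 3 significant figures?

40.1

∠PHW = 87.7°, so HW runs at 1.2° + (180° − 87.7°) = 93.5° from the x-axis; with |HW| = 16.0, W = H + 16.0·(cos 93.5°, sin 93.5°) = (20.7, 16.4). HW ⟂ WC; with |WC| = 15.4 on the right of HW, C = W + 15.4·(0.998, 0.0610) = (36.1, 17.4). Then |PC| = |C − P| = 40.1.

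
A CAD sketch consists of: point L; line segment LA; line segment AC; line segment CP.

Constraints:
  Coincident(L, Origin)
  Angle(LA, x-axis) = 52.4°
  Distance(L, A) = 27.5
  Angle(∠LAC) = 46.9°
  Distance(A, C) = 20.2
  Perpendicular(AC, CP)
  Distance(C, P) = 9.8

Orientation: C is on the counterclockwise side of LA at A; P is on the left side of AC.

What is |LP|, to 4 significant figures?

10.38

L is at the origin; LA runs at 52.4° with length 27.5, so A = 27.5·(cos 52.4°, sin 52.4°) = (16.78, 21.79). ∠LAC = 46.9°, so AC runs at 52.4° + (180° − 46.9°) = 185.5° from the x-axis; with |AC| = 20.2, C = A + 20.2·(cos 185.5°, sin 185.5°) = (-3.328, 19.85). The perpendicularity gives CP at right angles to AC; with |CP| = 9.8 on the left of AC, P = C + 9.8·(0.09585, -0.9954) = (-2.389, 10.10). Then |LP| = |P − L| = 10.38.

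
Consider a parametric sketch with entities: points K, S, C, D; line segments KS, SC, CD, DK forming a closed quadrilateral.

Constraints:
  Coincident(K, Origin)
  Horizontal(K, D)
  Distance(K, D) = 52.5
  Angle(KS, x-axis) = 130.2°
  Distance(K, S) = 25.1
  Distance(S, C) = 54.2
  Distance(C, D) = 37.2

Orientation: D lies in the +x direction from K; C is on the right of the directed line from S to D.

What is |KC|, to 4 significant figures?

29.18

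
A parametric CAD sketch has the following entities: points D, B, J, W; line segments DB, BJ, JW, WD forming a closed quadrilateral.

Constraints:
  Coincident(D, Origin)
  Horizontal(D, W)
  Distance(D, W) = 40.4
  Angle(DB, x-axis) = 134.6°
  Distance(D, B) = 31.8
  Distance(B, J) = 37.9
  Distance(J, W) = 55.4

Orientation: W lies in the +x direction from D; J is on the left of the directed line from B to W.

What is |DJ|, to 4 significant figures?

45.83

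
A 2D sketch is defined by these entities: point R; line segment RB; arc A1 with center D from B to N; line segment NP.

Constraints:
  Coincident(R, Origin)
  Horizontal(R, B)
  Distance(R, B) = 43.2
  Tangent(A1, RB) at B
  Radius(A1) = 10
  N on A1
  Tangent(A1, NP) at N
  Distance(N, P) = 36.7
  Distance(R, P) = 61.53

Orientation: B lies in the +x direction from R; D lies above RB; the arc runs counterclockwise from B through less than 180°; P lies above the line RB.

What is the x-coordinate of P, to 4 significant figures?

38.77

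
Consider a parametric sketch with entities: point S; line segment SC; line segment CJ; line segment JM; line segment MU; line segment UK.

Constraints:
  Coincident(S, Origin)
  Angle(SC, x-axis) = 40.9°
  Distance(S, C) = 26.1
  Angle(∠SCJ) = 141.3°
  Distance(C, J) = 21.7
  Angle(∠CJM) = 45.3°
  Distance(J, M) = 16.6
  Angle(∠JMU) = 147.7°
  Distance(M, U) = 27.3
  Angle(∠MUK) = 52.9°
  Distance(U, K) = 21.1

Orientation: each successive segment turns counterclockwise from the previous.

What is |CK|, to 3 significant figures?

8.07

S is at the origin; SC runs at 40.9° with length 26.1, so C = (19.7, 17.1). ∠SCJ = 141.3° gives CJ at 79.6° from the x-axis; with |CJ| = 21.7, J = (23.6, 38.4). ∠CJM = 45.3° gives JM at -146° from the x-axis; with |JM| = 16.6, M = (9.93, 29.1). ∠JMU = 147.7° gives MU at -113° from the x-axis; with |MU| = 27.3, U = (-0.910, 4.02). ∠MUK = 52.9° gives UK at 13.7° from the x-axis; with |UK| = 21.1, K = (19.6, 9.02). Then |CK| = |K − C| = 8.07.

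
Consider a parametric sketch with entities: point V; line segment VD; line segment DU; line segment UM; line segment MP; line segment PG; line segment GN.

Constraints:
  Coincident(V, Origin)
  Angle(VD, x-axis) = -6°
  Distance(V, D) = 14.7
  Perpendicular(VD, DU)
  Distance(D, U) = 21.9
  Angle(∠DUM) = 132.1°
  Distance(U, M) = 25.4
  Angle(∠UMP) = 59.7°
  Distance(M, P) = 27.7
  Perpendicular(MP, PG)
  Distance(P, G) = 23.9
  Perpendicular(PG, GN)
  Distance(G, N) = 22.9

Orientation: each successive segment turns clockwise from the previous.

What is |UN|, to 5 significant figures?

8.2535

V is at the origin; VD runs at -6.0° with length 14.7, so D = (14.619, -1.5366). The perpendicularity gives DU at right angles to VD, so DU runs at -96.000°; with |DU| = 21.9, U = (12.330, -23.317). ∠DUM = 132.1° gives UM at -143.90° from the x-axis; with |UM| = 25.4, M = (-8.1926, -38.282). ∠UMP = 59.7° gives MP at 95.800° from the x-axis; with |MP| = 27.7, P = (-10.992, -10.724). MP ⟂ PG, so PG runs at 5.8000°; with |PG| = 23.9, G = (12.786, -8.3087). The perpendicularity gives GN at right angles to PG, so GN runs at -84.200°; with |GN| = 22.9, N = (15.100, -31.092). Then |UN| = |N − U| = 8.2535.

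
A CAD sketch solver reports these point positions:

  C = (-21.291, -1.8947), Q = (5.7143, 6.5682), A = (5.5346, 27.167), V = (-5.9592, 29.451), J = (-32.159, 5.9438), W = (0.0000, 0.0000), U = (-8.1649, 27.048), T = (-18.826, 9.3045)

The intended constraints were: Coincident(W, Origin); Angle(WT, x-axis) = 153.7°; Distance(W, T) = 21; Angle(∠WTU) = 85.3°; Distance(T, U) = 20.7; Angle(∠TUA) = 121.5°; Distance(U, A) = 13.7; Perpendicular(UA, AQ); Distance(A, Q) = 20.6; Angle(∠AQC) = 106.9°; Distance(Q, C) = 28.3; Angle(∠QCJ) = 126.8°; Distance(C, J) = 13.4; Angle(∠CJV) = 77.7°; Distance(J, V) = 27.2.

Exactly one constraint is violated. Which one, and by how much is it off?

Distance(J, V) = 27.2 — off by 8.00.

W = (0.00, 0.00) ✓; WT at 153.7° ✓; |WT| = 21.00 ✓; ∠WTU = 85.30° ✓; |TU| = 20.70 ✓; ∠TUA = 121.5° ✓; |UA| = 13.70 ✓; ∠(UA, AQ) = 90.00° ✓; |AQ| = 20.60 ✓; ∠AQC = 106.9° ✓; |QC| = 28.30 ✓; ∠QCJ = 126.8° ✓; |CJ| = 13.40 ✓; ∠CJV = 77.70° ✓; |JV| = 35.20 ✗.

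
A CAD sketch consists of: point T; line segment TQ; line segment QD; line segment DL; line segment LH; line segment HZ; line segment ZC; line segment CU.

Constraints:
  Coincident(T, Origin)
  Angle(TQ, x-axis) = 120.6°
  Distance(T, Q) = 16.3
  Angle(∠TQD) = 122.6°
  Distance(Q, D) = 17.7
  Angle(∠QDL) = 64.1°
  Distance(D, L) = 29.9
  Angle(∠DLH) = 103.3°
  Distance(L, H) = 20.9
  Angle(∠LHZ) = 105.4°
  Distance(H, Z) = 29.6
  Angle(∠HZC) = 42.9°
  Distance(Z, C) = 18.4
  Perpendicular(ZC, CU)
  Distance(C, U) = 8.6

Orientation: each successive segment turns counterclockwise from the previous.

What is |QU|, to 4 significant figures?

15.48

T is at the origin; TQ runs at 120.6° with length 16.3, so Q = (-8.297, 14.03). ∠TQD = 122.6° gives QD at 178.0° from the x-axis; with |QD| = 17.7, D = (-25.99, 14.65). ∠QDL = 64.1° gives DL at -66.10° from the x-axis; with |DL| = 29.9, L = (-13.87, -12.69). ∠DLH = 103.3° gives LH at 10.60° from the x-axis; with |LH| = 20.9, H = (6.670, -8.844). ∠LHZ = 105.4° gives HZ at 85.20° from the x-axis; with |HZ| = 29.6, Z = (9.147, 20.65). ∠HZC = 42.9° gives ZC at -137.7° from the x-axis; with |ZC| = 18.4, C = (-4.462, 8.269). ZC is perpendicular to CU, so CU runs at -47.70°; with |CU| = 8.6, U = (1.326, 1.908). Then |QU| = |U − Q| = 15.48.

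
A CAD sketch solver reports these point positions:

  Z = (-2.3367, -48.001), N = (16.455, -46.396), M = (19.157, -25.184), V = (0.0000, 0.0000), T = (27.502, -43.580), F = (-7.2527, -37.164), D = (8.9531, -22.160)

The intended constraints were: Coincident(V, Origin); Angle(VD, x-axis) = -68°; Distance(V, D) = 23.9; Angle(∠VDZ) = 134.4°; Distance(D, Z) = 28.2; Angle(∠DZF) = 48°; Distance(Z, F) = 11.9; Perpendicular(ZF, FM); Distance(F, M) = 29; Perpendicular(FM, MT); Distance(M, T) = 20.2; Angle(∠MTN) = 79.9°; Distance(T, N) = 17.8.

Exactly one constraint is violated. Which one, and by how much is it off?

Distance(T, N) = 17.8 — off by 6.40.

V = (0.00, 0.00) ✓; VD at -68.00° ✓; |VD| = 23.90 ✓; ∠VDZ = 134.4° ✓; |DZ| = 28.20 ✓; ∠DZF = 48.00° ✓; |ZF| = 11.90 ✓; ∠(ZF, FM) = 90.00° ✓; |FM| = 29.00 ✓; ∠(FM, MT) = 90.00° ✓; |MT| = 20.20 ✓; ∠MTN = 79.90° ✓; |TN| = 11.40 ✗.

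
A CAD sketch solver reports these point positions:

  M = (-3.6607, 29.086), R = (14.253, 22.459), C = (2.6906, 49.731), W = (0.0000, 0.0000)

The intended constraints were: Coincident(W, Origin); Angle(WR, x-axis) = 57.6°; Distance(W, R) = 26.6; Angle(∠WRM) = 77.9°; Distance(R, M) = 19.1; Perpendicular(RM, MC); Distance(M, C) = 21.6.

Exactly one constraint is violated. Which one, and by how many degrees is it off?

Perpendicular(RM, MC) — off by 3.20°.

W = (0.00, 0.00) ✓; WR at 57.60° ✓; |WR| = 26.60 ✓; ∠WRM = 77.90° ✓; |RM| = 19.10 ✓; ∠(RM, MC) = 86.80° ✗; |MC| = 21.60 ✓.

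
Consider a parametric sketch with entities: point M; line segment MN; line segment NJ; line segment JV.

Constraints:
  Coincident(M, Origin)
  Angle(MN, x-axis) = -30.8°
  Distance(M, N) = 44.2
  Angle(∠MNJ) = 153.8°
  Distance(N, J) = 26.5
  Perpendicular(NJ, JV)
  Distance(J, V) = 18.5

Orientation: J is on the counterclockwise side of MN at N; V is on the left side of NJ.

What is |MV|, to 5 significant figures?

66.167

M is at the origin; MN runs at -30.8° with length 44.2, so N = 44.2·(cos -30.8°, sin -30.8°) = (37.966, -22.632). ∠MNJ = 153.8°, so NJ runs at -30.8° + (180° − 153.8°) = -4.6000° from the x-axis; with |NJ| = 26.5, J = N + 26.5·(cos -4.6000°, sin -4.6000°) = (64.381, -24.758). The perpendicularity gives JV at right angles to NJ; with |JV| = 18.5 on the left of NJ, V = J + 18.5·(0.080199, 0.99678) = (65.864, -6.3172). Then |MV| = |V − M| = 66.167.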